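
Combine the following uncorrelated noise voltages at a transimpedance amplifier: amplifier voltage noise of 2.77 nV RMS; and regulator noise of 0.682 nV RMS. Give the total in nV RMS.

Uncorrelated sources add in power (mean-square): V_tot = √(ΣV_i²)
V_tot = √[(2.77×10⁻⁹)² + (6.82×10⁻¹⁰)²] = 2.85×10⁻⁹ V = 2.85 nV

2.85 nV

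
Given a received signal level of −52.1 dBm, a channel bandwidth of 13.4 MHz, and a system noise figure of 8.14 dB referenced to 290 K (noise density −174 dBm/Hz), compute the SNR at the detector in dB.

Noise floor: N = −174 + 10 log₁₀(B) + NF
10 log₁₀(1.34×10⁷) = 71.27 dB
N = −174 + 71.27 + 8.14 = −94.59 dBm
SNR = P_sig − N = −52.1 − (−94.59) = 42.49 dB → 42.5 dB

42.5 dB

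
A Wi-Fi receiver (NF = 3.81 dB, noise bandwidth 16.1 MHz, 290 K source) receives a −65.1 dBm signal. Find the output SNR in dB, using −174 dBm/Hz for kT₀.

33.0 dB

Noise floor: N = −174 + 10 log₁₀(B) + NF
10 log₁₀(1.61×10⁷) = 72.07 dB
N = −174 + 72.07 + 3.81 = −98.12 dBm
SNR = P_sig − N = −65.1 − (−98.12) = 33.02 dB → 33.0 dB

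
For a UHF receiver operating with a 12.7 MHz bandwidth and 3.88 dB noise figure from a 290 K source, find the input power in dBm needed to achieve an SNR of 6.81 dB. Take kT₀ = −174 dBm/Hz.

Sensitivity = −174 + 10 log₁₀(B) + NF + SNR_min
= −174 + 71.04 + 3.88 + 6.81
= −92.27 dBm → −92.3 dBm

−92.3 dBm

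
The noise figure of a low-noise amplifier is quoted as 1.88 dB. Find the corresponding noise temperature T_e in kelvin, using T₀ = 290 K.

157 K

F = 10^(1.88/10) = 1.5417
T_e = (F − 1)·T₀ = (1.5417 − 1) × 290 = 157 K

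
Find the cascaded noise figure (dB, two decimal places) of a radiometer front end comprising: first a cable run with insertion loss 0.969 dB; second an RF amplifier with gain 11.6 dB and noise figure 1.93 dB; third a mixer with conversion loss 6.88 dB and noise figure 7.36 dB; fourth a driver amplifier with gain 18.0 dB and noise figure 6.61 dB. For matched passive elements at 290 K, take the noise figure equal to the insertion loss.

Convert to linear (a loss of L dB is a gain of −L dB): F_i = 10^(NF_i/10), G_i = 10^(G_i,dB/10)
  Stage 1: F_1 = 10^(0.969/10) = 1.250, G_1 = 10^(−0.969/10) = 0.8000
  Stage 2: F_2 = 10^(1.93/10) = 1.560, G_2 = 10^(11.6/10) = 14.45
  Stage 3: F_3 = 10^(7.36/10) = 5.445, G_3 = 10^(−6.88/10) = 0.2051
  Stage 4: F_4 = 10^(6.61/10) = 4.581, G_4 = 10^(18.0/10) = 63.10
Friis cascade:
  F = 1.250 + (1.560 − 1)/0.8000 + (5.445 − 1)/11.56 + (4.581 − 1)/2.372 = 3.844
NF = 10 log₁₀(3.844) = 5.85 dB

5.85 dB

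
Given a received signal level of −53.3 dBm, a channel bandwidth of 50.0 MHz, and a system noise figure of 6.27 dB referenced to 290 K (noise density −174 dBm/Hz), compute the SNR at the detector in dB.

Noise floor: N = −174 + 10 log₁₀(B) + NF
10 log₁₀(5.00×10⁷) = 76.99 dB
N = −174 + 76.99 + 6.27 = −90.74 dBm
SNR = P_sig − N = −53.3 − (−90.74) = 37.44 dB → 37.4 dB

37.4 dB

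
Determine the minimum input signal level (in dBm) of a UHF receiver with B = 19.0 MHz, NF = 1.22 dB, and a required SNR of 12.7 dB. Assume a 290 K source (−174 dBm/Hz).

−87.3 dBm

Sensitivity = −174 + 10 log₁₀(B) + NF + SNR_min
= −174 + 72.79 + 1.22 + 12.7
= −87.29 dBm → −87.3 dBm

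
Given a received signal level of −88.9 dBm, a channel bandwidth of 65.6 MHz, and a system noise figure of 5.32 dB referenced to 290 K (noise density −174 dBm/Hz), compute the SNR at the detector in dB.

1.6 dB

Noise floor: N = −174 + 10 log₁₀(B) + NF
10 log₁₀(6.56×10⁷) = 78.17 dB
N = −174 + 78.17 + 5.32 = −90.51 dBm
SNR = P_sig − N = −88.9 − (−90.51) = 1.61 dB → 1.6 dB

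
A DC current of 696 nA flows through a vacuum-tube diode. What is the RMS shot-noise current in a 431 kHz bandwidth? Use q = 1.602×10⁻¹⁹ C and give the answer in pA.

310 pA

I_n = √(2qI·B)
2qI·B = 2 × 1.602×10⁻¹⁹ × 6.96×10⁻⁷ × 4.31×10⁵ = 9.61×10⁻²⁰ A²
I_n = √(9.61×10⁻²⁰) = 3.10×10⁻¹⁰ A = 310 pA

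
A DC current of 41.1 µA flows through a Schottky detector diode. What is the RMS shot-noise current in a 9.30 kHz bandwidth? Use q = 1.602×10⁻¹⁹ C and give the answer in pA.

350 pA

I_n = √(2qI·B)
2qI·B = 2 × 1.602×10⁻¹⁹ × 4.11×10⁻⁵ × 9.30×10³ = 1.22×10⁻¹⁹ A²
I_n = √(1.22×10⁻¹⁹) = 3.50×10⁻¹⁰ A = 350 pA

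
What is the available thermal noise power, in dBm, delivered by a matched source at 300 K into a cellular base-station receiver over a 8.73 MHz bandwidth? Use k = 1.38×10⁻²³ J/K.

−104.4 dBm

P_n = kTB = 1.38×10⁻²³ × 300 × 8.73×10⁶ = 3.61×10⁻¹⁴ W
In dBm: 10 log₁₀(3.61×10⁻¹⁴ / 10⁻³) = −104.4 dBm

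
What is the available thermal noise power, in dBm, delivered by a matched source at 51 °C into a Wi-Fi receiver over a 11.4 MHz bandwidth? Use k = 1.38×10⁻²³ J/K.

T = 51 °C + 273.15 = 324.15 K
P_n = kTB = 1.38×10⁻²³ × 324.15 × 1.14×10⁷ = 5.10×10⁻¹⁴ W
In dBm: 10 log₁₀(5.10×10⁻¹⁴ / 10⁻³) = −102.9 dBm

−102.9 dBm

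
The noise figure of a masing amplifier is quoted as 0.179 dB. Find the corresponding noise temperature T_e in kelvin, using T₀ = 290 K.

F = 10^(0.179/10) = 1.04208
T_e = (F − 1)·T₀ = (1.04208 − 1) × 290 = 12.2 K

12.2 K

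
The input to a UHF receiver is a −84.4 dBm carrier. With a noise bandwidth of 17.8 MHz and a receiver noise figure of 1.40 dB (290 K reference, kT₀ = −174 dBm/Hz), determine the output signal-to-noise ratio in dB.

Noise floor: N = −174 + 10 log₁₀(B) + NF
10 log₁₀(1.78×10⁷) = 72.5 dB
N = −174 + 72.5 + 1.40 = −100.10 dBm
SNR = P_sig − N = −84.4 − (−100.10) = 15.70 dB → 15.7 dB

15.7 dB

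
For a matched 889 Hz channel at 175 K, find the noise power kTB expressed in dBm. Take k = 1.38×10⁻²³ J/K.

P_n = kTB = 1.38×10⁻²³ × 175 × 8.89×10² = 2.15×10⁻¹⁸ W
In dBm: 10 log₁₀(2.15×10⁻¹⁸ / 10⁻³) = −146.7 dBm

−146.7 dBm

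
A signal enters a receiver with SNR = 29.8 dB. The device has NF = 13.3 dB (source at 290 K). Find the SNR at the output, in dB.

By definition F = SNR_in/SNR_out, so in dB: SNR_out = SNR_in − NF
SNR_out = 29.8 − 13.3 = 16.5 dB

16.5 dB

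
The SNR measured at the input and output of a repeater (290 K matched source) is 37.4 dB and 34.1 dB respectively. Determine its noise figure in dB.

NF (dB) = SNR_in(dB) − SNR_out(dB) when the source is at T₀
NF = 37.4 − 34.1 = 3.3 dB

3.3 dB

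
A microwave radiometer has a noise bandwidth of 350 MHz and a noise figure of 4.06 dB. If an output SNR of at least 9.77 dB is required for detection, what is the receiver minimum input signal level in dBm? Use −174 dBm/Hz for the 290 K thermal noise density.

Sensitivity = −174 + 10 log₁₀(B) + NF + SNR_min
= −174 + 85.44 + 4.06 + 9.77
= −74.73 dBm → −74.7 dBm

−74.7 dBm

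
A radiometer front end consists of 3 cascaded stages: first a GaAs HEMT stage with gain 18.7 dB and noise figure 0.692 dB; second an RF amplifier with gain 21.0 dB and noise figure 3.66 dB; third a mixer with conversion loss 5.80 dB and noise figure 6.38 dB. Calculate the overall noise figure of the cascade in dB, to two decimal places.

0.76 dB

Convert to linear (a loss of L dB is a gain of −L dB): F_i = 10^(NF_i/10), G_i = 10^(G_i,dB/10)
  Stage 1: F_1 = 10^(0.692/10) = 1.173, G_1 = 10^(18.7/10) = 74.13
  Stage 2: F_2 = 10^(3.66/10) = 2.323, G_2 = 10^(21.0/10) = 125.9
  Stage 3: F_3 = 10^(6.38/10) = 4.345, G_3 = 10^(−5.80/10) = 0.2630
Friis cascade:
  F = 1.173 + (2.323 − 1)/74.13 + (4.345 − 1)/9333 = 1.191
NF = 10 log₁₀(1.191) = 0.76 dB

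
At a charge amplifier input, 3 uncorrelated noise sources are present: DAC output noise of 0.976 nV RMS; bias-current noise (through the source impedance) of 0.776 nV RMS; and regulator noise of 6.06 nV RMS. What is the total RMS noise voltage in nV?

Uncorrelated sources add in power (mean-square): V_tot = √(ΣV_i²)
V_tot = √[(9.76×10⁻¹⁰)² + (7.76×10⁻¹⁰)² + (6.06×10⁻⁹)²] = 6.19×10⁻⁹ V = 6.19 nV

6.19 nV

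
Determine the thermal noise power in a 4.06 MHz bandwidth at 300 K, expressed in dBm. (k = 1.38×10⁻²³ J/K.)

−107.7 dBm

P_n = kTB = 1.38×10⁻²³ × 300 × 4.06×10⁶ = 1.68×10⁻¹⁴ W
In dBm: 10 log₁₀(1.68×10⁻¹⁴ / 10⁻³) = −107.7 dBm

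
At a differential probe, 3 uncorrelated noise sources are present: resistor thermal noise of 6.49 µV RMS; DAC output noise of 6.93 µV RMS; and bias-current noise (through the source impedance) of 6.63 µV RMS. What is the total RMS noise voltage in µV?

Uncorrelated sources add in power (mean-square): V_tot = √(ΣV_i²)
V_tot = √[(6.49×10⁻⁶)² + (6.93×10⁻⁶)² + (6.63×10⁻⁶)²] = 1.16×10⁻⁵ V = 11.6 µV

11.6 µV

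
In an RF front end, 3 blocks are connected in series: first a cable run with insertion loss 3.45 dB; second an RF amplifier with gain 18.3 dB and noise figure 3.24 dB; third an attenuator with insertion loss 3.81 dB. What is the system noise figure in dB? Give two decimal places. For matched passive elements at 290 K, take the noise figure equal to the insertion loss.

Convert to linear (a loss of L dB is a gain of −L dB): F_i = 10^(NF_i/10), G_i = 10^(G_i,dB/10)
  Stage 1: F_1 = 10^(3.45/10) = 2.213, G_1 = 10^(−3.45/10) = 0.4519
  Stage 2: F_2 = 10^(3.24/10) = 2.109, G_2 = 10^(18.3/10) = 67.61
  Stage 3: F_3 = 10^(3.81/10) = 2.404, G_3 = 10^(−3.81/10) = 0.4159
Friis cascade:
  F = 2.213 + (2.109 − 1)/0.4519 + (2.404 − 1)/30.55 = 4.713
NF = 10 log₁₀(4.713) = 6.73 dB

6.73 dB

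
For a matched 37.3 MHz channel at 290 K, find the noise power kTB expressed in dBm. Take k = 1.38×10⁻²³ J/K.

P_n = kTB = 1.38×10⁻²³ × 290 × 3.73×10⁷ = 1.49×10⁻¹³ W
In dBm: 10 log₁₀(1.49×10⁻¹³ / 10⁻³) = −98.3 dBm

−98.3 dBm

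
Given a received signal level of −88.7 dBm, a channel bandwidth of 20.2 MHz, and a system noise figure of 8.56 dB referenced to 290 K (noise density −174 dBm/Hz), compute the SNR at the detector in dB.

Noise floor: N = −174 + 10 log₁₀(B) + NF
10 log₁₀(2.02×10⁷) = 73.05 dB
N = −174 + 73.05 + 8.56 = −92.39 dBm
SNR = P_sig − N = −88.7 − (−92.39) = 3.69 dB → 3.7 dB

3.7 dB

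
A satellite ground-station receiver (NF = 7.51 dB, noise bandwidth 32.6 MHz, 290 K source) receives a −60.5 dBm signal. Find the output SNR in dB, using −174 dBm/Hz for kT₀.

Noise floor: N = −174 + 10 log₁₀(B) + NF
10 log₁₀(3.26×10⁷) = 75.13 dB
N = −174 + 75.13 + 7.51 = −91.36 dBm
SNR = P_sig − N = −60.5 − (−91.36) = 30.86 dB → 30.9 dB

30.9 dB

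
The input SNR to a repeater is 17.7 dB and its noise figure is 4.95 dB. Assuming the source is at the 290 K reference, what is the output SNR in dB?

By definition F = SNR_in/SNR_out, so in dB: SNR_out = SNR_in − NF
SNR_out = 17.7 − 4.95 = 12.75 dB

12.75 dB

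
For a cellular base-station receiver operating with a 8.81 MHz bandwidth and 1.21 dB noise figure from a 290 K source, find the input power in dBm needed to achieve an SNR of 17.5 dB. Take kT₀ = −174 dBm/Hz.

−85.8 dBm

Sensitivity = −174 + 10 log₁₀(B) + NF + SNR_min
= −174 + 69.45 + 1.21 + 17.5
= −85.84 dBm → −85.8 dBm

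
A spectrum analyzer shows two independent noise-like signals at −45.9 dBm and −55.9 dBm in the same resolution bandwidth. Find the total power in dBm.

−45.5 dBm

Convert to linear, add, convert back:
P₁ = 2.57×10⁻⁸ W, P₂ = 2.57×10⁻⁹ W
P_tot = 2.83×10⁻⁸ W → 10 log₁₀(P_tot / 10⁻³) = −45.5 dBm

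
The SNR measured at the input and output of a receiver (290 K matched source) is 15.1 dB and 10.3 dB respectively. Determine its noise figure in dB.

4.8 dB

NF (dB) = SNR_in(dB) − SNR_out(dB) when the source is at T₀
NF = 15.1 − 10.3 = 4.8 dB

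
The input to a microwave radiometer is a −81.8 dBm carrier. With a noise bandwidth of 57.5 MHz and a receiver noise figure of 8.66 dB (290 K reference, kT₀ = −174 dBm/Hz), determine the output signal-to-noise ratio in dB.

Noise floor: N = −174 + 10 log₁₀(B) + NF
10 log₁₀(5.75×10⁷) = 77.6 dB
N = −174 + 77.6 + 8.66 = −87.74 dBm
SNR = P_sig − N = −81.8 − (−87.74) = 5.94 dB → 5.9 dB

5.9 dB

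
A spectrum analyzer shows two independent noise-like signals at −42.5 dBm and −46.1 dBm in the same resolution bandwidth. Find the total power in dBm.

−40.9 dBm

Convert to linear, add, convert back:
P₁ = 5.62×10⁻⁸ W, P₂ = 2.45×10⁻⁸ W
P_tot = 8.08×10⁻⁸ W → 10 log₁₀(P_tot / 10⁻³) = −40.9 dBm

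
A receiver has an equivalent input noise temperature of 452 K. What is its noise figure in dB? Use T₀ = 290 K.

F = 1 + T_e/T₀ = 1 + 452/290 = 2.55862
NF = 10 log₁₀(2.55862) = 4.08 dB

4.08 dB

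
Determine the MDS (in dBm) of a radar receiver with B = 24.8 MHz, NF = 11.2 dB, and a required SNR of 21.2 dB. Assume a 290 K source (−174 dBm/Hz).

−67.7 dBm

Sensitivity = −174 + 10 log₁₀(B) + NF + SNR_min
= −174 + 73.94 + 11.2 + 21.2
= −67.66 dBm → −67.7 dBm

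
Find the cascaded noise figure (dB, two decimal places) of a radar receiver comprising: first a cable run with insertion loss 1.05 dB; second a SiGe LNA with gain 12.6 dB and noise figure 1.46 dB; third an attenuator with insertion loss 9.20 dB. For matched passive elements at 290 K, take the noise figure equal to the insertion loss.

3.61 dB

Convert to linear (a loss of L dB is a gain of −L dB): F_i = 10^(NF_i/10), G_i = 10^(G_i,dB/10)
  Stage 1: F_1 = 10^(1.05/10) = 1.274, G_1 = 10^(−1.05/10) = 0.7852
  Stage 2: F_2 = 10^(1.46/10) = 1.400, G_2 = 10^(12.6/10) = 18.20
  Stage 3: F_3 = 10^(9.20/10) = 8.318, G_3 = 10^(−9.20/10) = 0.1202
Friis cascade:
  F = 1.274 + (1.400 − 1)/0.7852 + (8.318 − 1)/14.29 = 2.294
NF = 10 log₁₀(2.294) = 3.61 dB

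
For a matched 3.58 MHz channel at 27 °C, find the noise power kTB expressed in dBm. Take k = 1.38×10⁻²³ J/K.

T = 27 °C + 273.15 = 300.15 K
P_n = kTB = 1.38×10⁻²³ × 300.15 × 3.58×10⁶ = 1.48×10⁻¹⁴ W
In dBm: 10 log₁₀(1.48×10⁻¹⁴ / 10⁻³) = −108.3 dBm

−108.3 dBm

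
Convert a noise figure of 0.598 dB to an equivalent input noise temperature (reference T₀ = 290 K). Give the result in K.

F = 10^(0.598/10) = 1.14762
T_e = (F − 1)·T₀ = (1.14762 − 1) × 290 = 42.8 K

42.8 K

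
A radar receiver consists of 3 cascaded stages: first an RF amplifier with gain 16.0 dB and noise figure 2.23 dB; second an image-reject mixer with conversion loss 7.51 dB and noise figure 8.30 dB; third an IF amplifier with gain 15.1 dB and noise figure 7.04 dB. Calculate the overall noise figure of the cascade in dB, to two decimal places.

Convert to linear (a loss of L dB is a gain of −L dB): F_i = 10^(NF_i/10), G_i = 10^(G_i,dB/10)
  Stage 1: F_1 = 10^(2.23/10) = 1.671, G_1 = 10^(16.0/10) = 39.81
  Stage 2: F_2 = 10^(8.30/10) = 6.761, G_2 = 10^(−7.51/10) = 0.1774
  Stage 3: F_3 = 10^(7.04/10) = 5.058, G_3 = 10^(15.1/10) = 32.36
Friis cascade:
  F = 1.671 + (6.761 − 1)/39.81 + (5.058 − 1)/7.063 = 2.390
NF = 10 log₁₀(2.390) = 3.78 dB

3.78 dB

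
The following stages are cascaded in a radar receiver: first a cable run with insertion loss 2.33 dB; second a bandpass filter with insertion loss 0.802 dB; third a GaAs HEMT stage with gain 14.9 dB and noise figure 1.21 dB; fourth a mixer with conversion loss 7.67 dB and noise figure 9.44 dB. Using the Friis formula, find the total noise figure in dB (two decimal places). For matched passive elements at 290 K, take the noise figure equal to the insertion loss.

Convert to linear (a loss of L dB is a gain of −L dB): F_i = 10^(NF_i/10), G_i = 10^(G_i,dB/10)
  Stage 1: F_1 = 10^(2.33/10) = 1.710, G_1 = 10^(−2.33/10) = 0.5848
  Stage 2: F_2 = 10^(0.802/10) = 1.203, G_2 = 10^(−0.802/10) = 0.8314
  Stage 3: F_3 = 10^(1.21/10) = 1.321, G_3 = 10^(14.9/10) = 30.90
  Stage 4: F_4 = 10^(9.44/10) = 8.790, G_4 = 10^(−7.67/10) = 0.1710
Friis cascade:
  F = 1.710 + (1.203 − 1)/0.5848 + (1.321 − 1)/0.4862 + (8.790 − 1)/15.02 = 3.236
NF = 10 log₁₀(3.236) = 5.10 dB

5.10 dB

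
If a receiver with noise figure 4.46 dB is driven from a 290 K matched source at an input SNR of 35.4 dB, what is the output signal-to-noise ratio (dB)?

30.94 dB

By definition F = SNR_in/SNR_out, so in dB: SNR_out = SNR_in − NF
SNR_out = 35.4 − 4.46 = 30.94 dB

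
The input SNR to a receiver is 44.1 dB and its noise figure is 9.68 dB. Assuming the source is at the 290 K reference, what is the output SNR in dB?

34.42 dB

By definition F = SNR_in/SNR_out, so in dB: SNR_out = SNR_in − NF
SNR_out = 44.1 − 9.68 = 34.42 dB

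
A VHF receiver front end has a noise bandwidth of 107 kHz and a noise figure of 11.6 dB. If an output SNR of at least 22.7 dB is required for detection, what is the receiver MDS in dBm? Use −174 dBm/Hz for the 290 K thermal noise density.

Sensitivity = −174 + 10 log₁₀(B) + NF + SNR_min
= −174 + 50.29 + 11.6 + 22.7
= −89.41 dBm → −89.4 dBm

−89.4 dBm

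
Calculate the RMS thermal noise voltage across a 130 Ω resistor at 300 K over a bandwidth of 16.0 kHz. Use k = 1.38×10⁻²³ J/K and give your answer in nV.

V_n = √(4kTRB)
4kTRB = 4 × 1.38×10⁻²³ × 300 × 1.30×10² × 1.60×10⁴ = 3.44×10⁻¹⁴ V²
V_n = √(3.44×10⁻¹⁴) = 1.86×10⁻⁷ V = 186 nV

186 nV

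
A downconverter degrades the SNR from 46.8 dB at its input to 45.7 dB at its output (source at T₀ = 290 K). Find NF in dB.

1.1 dB

NF (dB) = SNR_in(dB) − SNR_out(dB) when the source is at T₀
NF = 46.8 − 45.7 = 1.1 dB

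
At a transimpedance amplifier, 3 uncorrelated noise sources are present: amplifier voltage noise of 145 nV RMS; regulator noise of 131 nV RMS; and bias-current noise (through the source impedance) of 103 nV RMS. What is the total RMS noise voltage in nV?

221 nV

Uncorrelated sources add in power (mean-square): V_tot = √(ΣV_i²)
V_tot = √[(1.45×10⁻⁷)² + (1.31×10⁻⁷)² + (1.03×10⁻⁷)²] = 2.21×10⁻⁷ V = 221 nV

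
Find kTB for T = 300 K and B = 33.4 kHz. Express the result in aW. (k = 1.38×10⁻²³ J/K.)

P_n = kTB = 1.38×10⁻²³ × 300 × 3.34×10⁴ = 1.38×10⁻¹⁶ W = 138 aW

138 aW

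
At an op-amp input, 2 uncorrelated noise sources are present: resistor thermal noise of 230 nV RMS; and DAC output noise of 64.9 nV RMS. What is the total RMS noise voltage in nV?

Uncorrelated sources add in power (mean-square): V_tot = √(ΣV_i²)
V_tot = √[(2.30×10⁻⁷)² + (6.49×10⁻⁸)²] = 2.39×10⁻⁷ V = 239 nV

239 nV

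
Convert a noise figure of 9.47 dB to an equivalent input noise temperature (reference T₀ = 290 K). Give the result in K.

F = 10^(9.47/10) = 8.85116
T_e = (F − 1)·T₀ = (8.85116 − 1) × 290 = 2277 K

2277 K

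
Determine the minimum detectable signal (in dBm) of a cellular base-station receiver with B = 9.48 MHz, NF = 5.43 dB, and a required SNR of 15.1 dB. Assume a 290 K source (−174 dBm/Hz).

−83.7 dBm

Sensitivity = −174 + 10 log₁₀(B) + NF + SNR_min
= −174 + 69.77 + 5.43 + 15.1
= −83.70 dBm → −83.7 dBm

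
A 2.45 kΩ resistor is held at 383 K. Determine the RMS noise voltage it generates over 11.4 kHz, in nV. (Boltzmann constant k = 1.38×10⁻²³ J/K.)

V_n = √(4kTRB)
4kTRB = 4 × 1.38×10⁻²³ × 383 × 2.45×10³ × 1.14×10⁴ = 5.90×10⁻¹³ V²
V_n = √(5.90×10⁻¹³) = 7.68×10⁻⁷ V = 768 nV

768 nV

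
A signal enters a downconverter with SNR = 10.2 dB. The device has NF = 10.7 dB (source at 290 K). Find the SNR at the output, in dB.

By definition F = SNR_in/SNR_out, so in dB: SNR_out = SNR_in − NF
SNR_out = 10.2 − 10.7 = −0.5 dB

−0.5 dB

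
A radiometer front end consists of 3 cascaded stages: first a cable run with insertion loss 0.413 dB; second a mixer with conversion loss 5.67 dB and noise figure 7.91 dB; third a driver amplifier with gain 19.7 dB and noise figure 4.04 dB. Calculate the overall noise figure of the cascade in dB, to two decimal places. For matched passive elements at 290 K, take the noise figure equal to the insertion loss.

Convert to linear (a loss of L dB is a gain of −L dB): F_i = 10^(NF_i/10), G_i = 10^(G_i,dB/10)
  Stage 1: F_1 = 10^(0.413/10) = 1.100, G_1 = 10^(−0.413/10) = 0.9093
  Stage 2: F_2 = 10^(7.91/10) = 6.180, G_2 = 10^(−5.67/10) = 0.2710
  Stage 3: F_3 = 10^(4.04/10) = 2.535, G_3 = 10^(19.7/10) = 93.33
Friis cascade:
  F = 1.100 + (6.180 − 1)/0.9093 + (2.535 − 1)/0.2464 = 13.03
NF = 10 log₁₀(13.03) = 11.15 dB

11.15 dB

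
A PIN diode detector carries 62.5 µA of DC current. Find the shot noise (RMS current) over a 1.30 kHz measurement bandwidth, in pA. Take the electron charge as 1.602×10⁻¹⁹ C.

I_n = √(2qI·B)
2qI·B = 2 × 1.602×10⁻¹⁹ × 6.25×10⁻⁵ × 1.30×10³ = 2.60×10⁻²⁰ A²
I_n = √(2.60×10⁻²⁰) = 1.61×10⁻¹⁰ A = 161 pA

161 pA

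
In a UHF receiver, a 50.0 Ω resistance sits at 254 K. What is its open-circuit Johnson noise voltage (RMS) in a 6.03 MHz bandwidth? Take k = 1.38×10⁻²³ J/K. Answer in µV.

2.06 µV

V_n = √(4kTRB)
4kTRB = 4 × 1.38×10⁻²³ × 254 × 5.00×10¹ × 6.03×10⁶ = 4.23×10⁻¹² V²
V_n = √(4.23×10⁻¹²) = 2.06×10⁻⁶ V = 2.06 µV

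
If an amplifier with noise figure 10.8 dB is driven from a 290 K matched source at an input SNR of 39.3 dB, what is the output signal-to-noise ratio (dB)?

28.5 dB

By definition F = SNR_in/SNR_out, so in dB: SNR_out = SNR_in − NF
SNR_out = 39.3 − 10.8 = 28.5 dB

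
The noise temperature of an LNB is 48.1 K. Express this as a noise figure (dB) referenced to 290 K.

0.666 dB

F = 1 + T_e/T₀ = 1 + 48.1/290 = 1.16586
NF = 10 log₁₀(1.16586) = 0.666 dB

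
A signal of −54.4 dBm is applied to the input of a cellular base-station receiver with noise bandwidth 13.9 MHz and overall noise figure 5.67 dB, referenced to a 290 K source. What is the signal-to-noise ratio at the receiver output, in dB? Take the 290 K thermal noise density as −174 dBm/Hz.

42.5 dB

Noise floor: N = −174 + 10 log₁₀(B) + NF
10 log₁₀(1.39×10⁷) = 71.43 dB
N = −174 + 71.43 + 5.67 = −96.90 dBm
SNR = P_sig − N = −54.4 − (−96.90) = 42.50 dB → 42.5 dB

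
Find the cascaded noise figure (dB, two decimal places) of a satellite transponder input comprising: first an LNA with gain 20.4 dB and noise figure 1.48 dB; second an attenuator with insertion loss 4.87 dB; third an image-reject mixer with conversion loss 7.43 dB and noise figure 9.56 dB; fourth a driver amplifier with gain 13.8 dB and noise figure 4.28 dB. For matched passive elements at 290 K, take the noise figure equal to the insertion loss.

2.81 dB

Convert to linear (a loss of L dB is a gain of −L dB): F_i = 10^(NF_i/10), G_i = 10^(G_i,dB/10)
  Stage 1: F_1 = 10^(1.48/10) = 1.406, G_1 = 10^(20.4/10) = 109.6
  Stage 2: F_2 = 10^(4.87/10) = 3.069, G_2 = 10^(−4.87/10) = 0.3258
  Stage 3: F_3 = 10^(9.56/10) = 9.036, G_3 = 10^(−7.43/10) = 0.1807
  Stage 4: F_4 = 10^(4.28/10) = 2.679, G_4 = 10^(13.8/10) = 23.99
Friis cascade:
  F = 1.406 + (3.069 − 1)/109.6 + (9.036 − 1)/35.73 + (2.679 − 1)/6.457 = 1.910
NF = 10 log₁₀(1.910) = 2.81 dB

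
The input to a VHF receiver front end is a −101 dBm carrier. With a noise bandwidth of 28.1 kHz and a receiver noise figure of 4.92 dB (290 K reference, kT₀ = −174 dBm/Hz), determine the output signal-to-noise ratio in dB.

Noise floor: N = −174 + 10 log₁₀(B) + NF
10 log₁₀(2.81×10⁴) = 44.49 dB
N = −174 + 44.49 + 4.92 = −124.59 dBm
SNR = P_sig − N = −101 − (−124.59) = 23.59 dB → 23.6 dB

23.6 dB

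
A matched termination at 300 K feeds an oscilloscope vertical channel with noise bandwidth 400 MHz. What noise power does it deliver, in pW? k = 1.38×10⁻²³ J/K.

1.66 pW

P_n = kTB = 1.38×10⁻²³ × 300 × 4.00×10⁸ = 1.66×10⁻¹² W = 1.66 pW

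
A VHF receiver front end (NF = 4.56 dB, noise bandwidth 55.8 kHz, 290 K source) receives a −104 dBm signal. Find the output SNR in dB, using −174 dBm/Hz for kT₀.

Noise floor: N = −174 + 10 log₁₀(B) + NF
10 log₁₀(5.58×10⁴) = 47.47 dB
N = −174 + 47.47 + 4.56 = −121.97 dBm
SNR = P_sig − N = −104 − (−121.97) = 17.97 dB → 18.0 dB

18.0 dB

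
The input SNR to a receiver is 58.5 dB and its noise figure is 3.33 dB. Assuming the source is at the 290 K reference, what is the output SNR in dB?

55.17 dB

By definition F = SNR_in/SNR_out, so in dB: SNR_out = SNR_in − NF
SNR_out = 58.5 − 3.33 = 55.17 dB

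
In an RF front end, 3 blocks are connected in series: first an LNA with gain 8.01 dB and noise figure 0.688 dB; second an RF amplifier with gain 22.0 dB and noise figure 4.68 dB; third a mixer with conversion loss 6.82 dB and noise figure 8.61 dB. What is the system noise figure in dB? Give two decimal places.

1.72 dB

Convert to linear (a loss of L dB is a gain of −L dB): F_i = 10^(NF_i/10), G_i = 10^(G_i,dB/10)
  Stage 1: F_1 = 10^(0.688/10) = 1.172, G_1 = 10^(8.01/10) = 6.324
  Stage 2: F_2 = 10^(4.68/10) = 2.938, G_2 = 10^(22.0/10) = 158.5
  Stage 3: F_3 = 10^(8.61/10) = 7.261, G_3 = 10^(−6.82/10) = 0.2080
Friis cascade:
  F = 1.172 + (2.938 − 1)/6.324 + (7.261 − 1)/1002 = 1.484
NF = 10 log₁₀(1.484) = 1.72 dB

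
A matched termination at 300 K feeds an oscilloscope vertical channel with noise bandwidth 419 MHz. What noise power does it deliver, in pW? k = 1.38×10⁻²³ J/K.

P_n = kTB = 1.38×10⁻²³ × 300 × 4.19×10⁸ = 1.73×10⁻¹² W = 1.73 pW

1.73 pW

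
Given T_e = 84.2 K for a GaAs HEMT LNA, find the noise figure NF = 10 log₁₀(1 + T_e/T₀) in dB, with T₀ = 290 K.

F = 1 + T_e/T₀ = 1 + 84.2/290 = 1.29034
NF = 10 log₁₀(1.29034) = 1.11 dB

1.11 dB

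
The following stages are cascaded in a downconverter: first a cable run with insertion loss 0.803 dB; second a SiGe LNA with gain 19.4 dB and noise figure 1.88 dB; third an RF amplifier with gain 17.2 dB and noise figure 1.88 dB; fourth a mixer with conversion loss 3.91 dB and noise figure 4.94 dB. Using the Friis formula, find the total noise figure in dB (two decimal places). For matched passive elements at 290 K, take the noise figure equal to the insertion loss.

Convert to linear (a loss of L dB is a gain of −L dB): F_i = 10^(NF_i/10), G_i = 10^(G_i,dB/10)
  Stage 1: F_1 = 10^(0.803/10) = 1.203, G_1 = 10^(−0.803/10) = 0.8312
  Stage 2: F_2 = 10^(1.88/10) = 1.542, G_2 = 10^(19.4/10) = 87.10
  Stage 3: F_3 = 10^(1.88/10) = 1.542, G_3 = 10^(17.2/10) = 52.48
  Stage 4: F_4 = 10^(4.94/10) = 3.119, G_4 = 10^(−3.91/10) = 0.4064
Friis cascade:
  F = 1.203 + (1.542 − 1)/0.8312 + (1.542 − 1)/72.39 + (3.119 − 1)/3799 = 1.863
NF = 10 log₁₀(1.863) = 2.70 dB

2.70 dB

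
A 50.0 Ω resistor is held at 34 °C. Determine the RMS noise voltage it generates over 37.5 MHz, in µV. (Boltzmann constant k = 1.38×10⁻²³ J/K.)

5.64 µV

T = 34 °C + 273.15 = 307.15 K
V_n = √(4kTRB)
4kTRB = 4 × 1.38×10⁻²³ × 307.15 × 5.00×10¹ × 3.75×10⁷ = 3.18×10⁻¹¹ V²
V_n = √(3.18×10⁻¹¹) = 5.64×10⁻⁶ V = 5.64 µV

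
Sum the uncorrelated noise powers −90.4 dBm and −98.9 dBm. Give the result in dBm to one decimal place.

Convert to linear, add, convert back:
P₁ = 9.12×10⁻¹³ W, P₂ = 1.29×10⁻¹³ W
P_tot = 1.04×10⁻¹² W → 10 log₁₀(P_tot / 10⁻³) = −89.8 dBm

−89.8 dBm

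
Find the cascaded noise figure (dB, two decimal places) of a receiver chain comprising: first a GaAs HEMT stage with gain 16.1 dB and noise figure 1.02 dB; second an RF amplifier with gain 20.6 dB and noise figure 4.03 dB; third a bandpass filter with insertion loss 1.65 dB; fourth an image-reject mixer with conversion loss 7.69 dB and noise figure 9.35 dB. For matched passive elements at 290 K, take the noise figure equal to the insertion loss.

1.16 dB

Convert to linear (a loss of L dB is a gain of −L dB): F_i = 10^(NF_i/10), G_i = 10^(G_i,dB/10)
  Stage 1: F_1 = 10^(1.02/10) = 1.265, G_1 = 10^(16.1/10) = 40.74
  Stage 2: F_2 = 10^(4.03/10) = 2.529, G_2 = 10^(20.6/10) = 114.8
  Stage 3: F_3 = 10^(1.65/10) = 1.462, G_3 = 10^(−1.65/10) = 0.6839
  Stage 4: F_4 = 10^(9.35/10) = 8.610, G_4 = 10^(−7.69/10) = 0.1702
Friis cascade:
  F = 1.265 + (2.529 − 1)/40.74 + (1.462 − 1)/4677 + (8.610 − 1)/3199 = 1.305
NF = 10 log₁₀(1.305) = 1.16 dB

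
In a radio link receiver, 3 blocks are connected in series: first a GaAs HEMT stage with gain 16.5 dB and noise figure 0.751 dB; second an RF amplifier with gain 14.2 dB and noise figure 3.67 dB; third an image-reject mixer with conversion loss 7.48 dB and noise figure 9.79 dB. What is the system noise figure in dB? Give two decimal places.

0.88 dB

Convert to linear (a loss of L dB is a gain of −L dB): F_i = 10^(NF_i/10), G_i = 10^(G_i,dB/10)
  Stage 1: F_1 = 10^(0.751/10) = 1.189, G_1 = 10^(16.5/10) = 44.67
  Stage 2: F_2 = 10^(3.67/10) = 2.328, G_2 = 10^(14.2/10) = 26.30
  Stage 3: F_3 = 10^(9.79/10) = 9.528, G_3 = 10^(−7.48/10) = 0.1786
Friis cascade:
  F = 1.189 + (2.328 − 1)/44.67 + (9.528 − 1)/1175 = 1.226
NF = 10 log₁₀(1.226) = 0.88 dB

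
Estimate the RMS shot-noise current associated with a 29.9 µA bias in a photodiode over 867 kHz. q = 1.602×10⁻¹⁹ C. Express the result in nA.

I_n = √(2qI·B)
2qI·B = 2 × 1.602×10⁻¹⁹ × 2.99×10⁻⁵ × 8.67×10⁵ = 8.31×10⁻¹⁸ A²
I_n = √(8.31×10⁻¹⁸) = 2.88×10⁻⁹ A = 2.88 nA

2.88 nA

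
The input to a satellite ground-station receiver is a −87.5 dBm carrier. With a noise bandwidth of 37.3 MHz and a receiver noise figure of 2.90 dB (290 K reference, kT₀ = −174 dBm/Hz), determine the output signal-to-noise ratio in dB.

Noise floor: N = −174 + 10 log₁₀(B) + NF
10 log₁₀(3.73×10⁷) = 75.72 dB
N = −174 + 75.72 + 2.90 = −95.38 dBm
SNR = P_sig − N = −87.5 − (−95.38) = 7.88 dB → 7.9 dB

7.9 dB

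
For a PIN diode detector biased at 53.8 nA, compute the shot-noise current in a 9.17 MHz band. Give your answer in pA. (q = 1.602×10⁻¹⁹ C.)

I_n = √(2qI·B)
2qI·B = 2 × 1.602×10⁻¹⁹ × 5.38×10⁻⁸ × 9.17×10⁶ = 1.58×10⁻¹⁹ A²
I_n = √(1.58×10⁻¹⁹) = 3.98×10⁻¹⁰ A = 398 pA

398 pA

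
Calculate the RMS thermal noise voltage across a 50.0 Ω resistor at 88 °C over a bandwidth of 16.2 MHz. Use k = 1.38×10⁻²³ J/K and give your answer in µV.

4.02 µV

T = 88 °C + 273.15 = 361.15 K
V_n = √(4kTRB)
4kTRB = 4 × 1.38×10⁻²³ × 361.15 × 5.00×10¹ × 1.62×10⁷ = 1.61×10⁻¹¹ V²
V_n = √(1.61×10⁻¹¹) = 4.02×10⁻⁶ V = 4.02 µV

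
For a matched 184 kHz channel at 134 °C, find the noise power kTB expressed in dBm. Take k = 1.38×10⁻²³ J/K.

T = 134 °C + 273.15 = 407.15 K
P_n = kTB = 1.38×10⁻²³ × 407.15 × 1.84×10⁵ = 1.03×10⁻¹⁵ W
In dBm: 10 log₁₀(1.03×10⁻¹⁵ / 10⁻³) = −119.9 dBm

−119.9 dBm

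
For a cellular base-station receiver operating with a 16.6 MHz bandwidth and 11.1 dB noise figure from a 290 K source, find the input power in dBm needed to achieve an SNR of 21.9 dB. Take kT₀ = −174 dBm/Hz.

−68.8 dBm

Sensitivity = −174 + 10 log₁₀(B) + NF + SNR_min
= −174 + 72.2 + 11.1 + 21.9
= −68.8 dBm → −68.8 dBm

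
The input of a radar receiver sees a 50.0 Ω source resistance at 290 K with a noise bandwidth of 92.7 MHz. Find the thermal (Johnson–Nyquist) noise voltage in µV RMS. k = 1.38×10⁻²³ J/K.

V_n = √(4kTRB)
4kTRB = 4 × 1.38×10⁻²³ × 290 × 5.00×10¹ × 9.27×10⁷ = 7.42×10⁻¹¹ V²
V_n = √(7.42×10⁻¹¹) = 8.61×10⁻⁶ V = 8.61 µV

8.61 µV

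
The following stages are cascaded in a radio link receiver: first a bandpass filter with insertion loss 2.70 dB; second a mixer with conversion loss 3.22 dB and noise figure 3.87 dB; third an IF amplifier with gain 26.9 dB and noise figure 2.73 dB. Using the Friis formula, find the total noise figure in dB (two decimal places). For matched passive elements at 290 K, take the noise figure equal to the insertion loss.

Convert to linear (a loss of L dB is a gain of −L dB): F_i = 10^(NF_i/10), G_i = 10^(G_i,dB/10)
  Stage 1: F_1 = 10^(2.70/10) = 1.862, G_1 = 10^(−2.70/10) = 0.5370
  Stage 2: F_2 = 10^(3.87/10) = 2.438, G_2 = 10^(−3.22/10) = 0.4764
  Stage 3: F_3 = 10^(2.73/10) = 1.875, G_3 = 10^(26.9/10) = 489.8
Friis cascade:
  F = 1.862 + (2.438 − 1)/0.5370 + (1.875 − 1)/0.2559 = 7.959
NF = 10 log₁₀(7.959) = 9.01 dB

9.01 dB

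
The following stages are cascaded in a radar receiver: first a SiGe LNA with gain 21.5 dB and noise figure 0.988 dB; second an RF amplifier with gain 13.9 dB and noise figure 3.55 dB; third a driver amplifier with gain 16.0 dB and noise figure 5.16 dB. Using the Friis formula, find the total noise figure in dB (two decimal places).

1.02 dB

Convert to linear (a loss of L dB is a gain of −L dB): F_i = 10^(NF_i/10), G_i = 10^(G_i,dB/10)
  Stage 1: F_1 = 10^(0.988/10) = 1.255, G_1 = 10^(21.5/10) = 141.3
  Stage 2: F_2 = 10^(3.55/10) = 2.265, G_2 = 10^(13.9/10) = 24.55
  Stage 3: F_3 = 10^(5.16/10) = 3.281, G_3 = 10^(16.0/10) = 39.81
Friis cascade:
  F = 1.255 + (2.265 − 1)/141.3 + (3.281 − 1)/3467 = 1.265
NF = 10 log₁₀(1.265) = 1.02 dB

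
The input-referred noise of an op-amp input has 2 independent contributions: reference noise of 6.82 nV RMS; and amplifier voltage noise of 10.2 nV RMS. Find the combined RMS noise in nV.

Uncorrelated sources add in power (mean-square): V_tot = √(ΣV_i²)
V_tot = √[(6.82×10⁻⁹)² + (1.02×10⁻⁸)²] = 1.23×10⁻⁸ V = 12.3 nV

12.3 nV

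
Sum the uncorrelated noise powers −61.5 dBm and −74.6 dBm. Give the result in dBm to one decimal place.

−61.3 dBm

Convert to linear, add, convert back:
P₁ = 7.08×10⁻¹⁰ W, P₂ = 3.47×10⁻¹¹ W
P_tot = 7.43×10⁻¹⁰ W → 10 log₁₀(P_tot / 10⁻³) = −61.3 dBm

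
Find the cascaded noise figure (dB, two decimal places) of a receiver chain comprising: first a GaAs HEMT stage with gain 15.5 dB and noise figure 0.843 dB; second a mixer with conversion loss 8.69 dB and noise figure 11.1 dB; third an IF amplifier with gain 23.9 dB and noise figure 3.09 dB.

2.47 dB

Convert to linear (a loss of L dB is a gain of −L dB): F_i = 10^(NF_i/10), G_i = 10^(G_i,dB/10)
  Stage 1: F_1 = 10^(0.843/10) = 1.214, G_1 = 10^(15.5/10) = 35.48
  Stage 2: F_2 = 10^(11.1/10) = 12.88, G_2 = 10^(−8.69/10) = 0.1352
  Stage 3: F_3 = 10^(3.09/10) = 2.037, G_3 = 10^(23.9/10) = 245.5
Friis cascade:
  F = 1.214 + (12.88 − 1)/35.48 + (2.037 − 1)/4.797 = 1.765
NF = 10 log₁₀(1.765) = 2.47 dB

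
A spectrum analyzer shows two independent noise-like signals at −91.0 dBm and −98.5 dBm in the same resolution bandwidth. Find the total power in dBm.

Convert to linear, add, convert back:
P₁ = 7.94×10⁻¹³ W, P₂ = 1.41×10⁻¹³ W
P_tot = 9.36×10⁻¹³ W → 10 log₁₀(P_tot / 10⁻³) = −90.3 dBm

−90.3 dBm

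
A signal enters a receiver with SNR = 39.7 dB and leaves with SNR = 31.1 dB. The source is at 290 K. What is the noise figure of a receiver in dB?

NF (dB) = SNR_in(dB) − SNR_out(dB) when the source is at T₀
NF = 39.7 − 31.1 = 8.6 dB

8.6 dB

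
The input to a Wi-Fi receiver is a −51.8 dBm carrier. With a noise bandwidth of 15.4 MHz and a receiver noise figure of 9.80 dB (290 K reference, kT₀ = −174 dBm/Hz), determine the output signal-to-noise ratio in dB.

40.5 dB

Noise floor: N = −174 + 10 log₁₀(B) + NF
10 log₁₀(1.54×10⁷) = 71.88 dB
N = −174 + 71.88 + 9.80 = −92.32 dBm
SNR = P_sig − N = −51.8 − (−92.32) = 40.52 dB → 40.5 dB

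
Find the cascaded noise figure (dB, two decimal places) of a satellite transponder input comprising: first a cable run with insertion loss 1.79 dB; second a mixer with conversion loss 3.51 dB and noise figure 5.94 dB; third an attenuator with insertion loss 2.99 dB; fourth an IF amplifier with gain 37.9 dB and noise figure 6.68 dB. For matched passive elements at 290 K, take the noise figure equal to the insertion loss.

Convert to linear (a loss of L dB is a gain of −L dB): F_i = 10^(NF_i/10), G_i = 10^(G_i,dB/10)
  Stage 1: F_1 = 10^(1.79/10) = 1.510, G_1 = 10^(−1.79/10) = 0.6622
  Stage 2: F_2 = 10^(5.94/10) = 3.926, G_2 = 10^(−3.51/10) = 0.4457
  Stage 3: F_3 = 10^(2.99/10) = 1.991, G_3 = 10^(−2.99/10) = 0.5023
  Stage 4: F_4 = 10^(6.68/10) = 4.656, G_4 = 10^(37.9/10) = 6166
Friis cascade:
  F = 1.510 + (3.926 − 1)/0.6622 + (1.991 − 1)/0.2951 + (4.656 − 1)/0.1483 = 33.95
NF = 10 log₁₀(33.95) = 15.31 dB

15.31 dB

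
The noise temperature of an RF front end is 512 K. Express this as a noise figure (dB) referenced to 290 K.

F = 1 + T_e/T₀ = 1 + 512/290 = 2.76552
NF = 10 log₁₀(2.76552) = 4.42 dB

4.42 dB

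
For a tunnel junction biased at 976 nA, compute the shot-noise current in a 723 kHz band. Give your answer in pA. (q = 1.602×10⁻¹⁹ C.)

I_n = √(2qI·B)
2qI·B = 2 × 1.602×10⁻¹⁹ × 9.76×10⁻⁷ × 7.23×10⁵ = 2.26×10⁻¹⁹ A²
I_n = √(2.26×10⁻¹⁹) = 4.75×10⁻¹⁰ A = 475 pA

475 pA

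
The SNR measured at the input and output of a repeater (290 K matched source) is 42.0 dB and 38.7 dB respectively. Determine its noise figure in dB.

3.3 dB

NF (dB) = SNR_in(dB) − SNR_out(dB) when the source is at T₀
NF = 42.0 − 38.7 = 3.3 dB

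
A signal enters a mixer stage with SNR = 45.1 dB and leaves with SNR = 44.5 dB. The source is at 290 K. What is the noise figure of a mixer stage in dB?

NF (dB) = SNR_in(dB) − SNR_out(dB) when the source is at T₀
NF = 45.1 − 44.5 = 0.6 dB

0.6 dB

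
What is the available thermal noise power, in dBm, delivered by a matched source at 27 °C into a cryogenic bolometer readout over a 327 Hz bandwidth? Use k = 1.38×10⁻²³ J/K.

−148.7 dBm

T = 27 °C + 273.15 = 300.15 K
P_n = kTB = 1.38×10⁻²³ × 300.15 × 3.27×10² = 1.35×10⁻¹⁸ W
In dBm: 10 log₁₀(1.35×10⁻¹⁸ / 10⁻³) = −148.7 dBm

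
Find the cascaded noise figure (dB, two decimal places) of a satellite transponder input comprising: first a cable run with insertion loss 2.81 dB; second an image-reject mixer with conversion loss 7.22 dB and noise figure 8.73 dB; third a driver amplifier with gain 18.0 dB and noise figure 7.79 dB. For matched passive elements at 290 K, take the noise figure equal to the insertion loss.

18.11 dB

Convert to linear (a loss of L dB is a gain of −L dB): F_i = 10^(NF_i/10), G_i = 10^(G_i,dB/10)
  Stage 1: F_1 = 10^(2.81/10) = 1.910, G_1 = 10^(−2.81/10) = 0.5236
  Stage 2: F_2 = 10^(8.73/10) = 7.464, G_2 = 10^(−7.22/10) = 0.1897
  Stage 3: F_3 = 10^(7.79/10) = 6.012, G_3 = 10^(18.0/10) = 63.10
Friis cascade:
  F = 1.910 + (7.464 − 1)/0.5236 + (6.012 − 1)/0.09931 = 64.72
NF = 10 log₁₀(64.72) = 18.11 dB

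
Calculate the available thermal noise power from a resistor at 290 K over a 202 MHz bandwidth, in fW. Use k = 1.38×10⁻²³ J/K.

P_n = kTB = 1.38×10⁻²³ × 290 × 2.02×10⁸ = 8.08×10⁻¹³ W = 808 fW

808 fW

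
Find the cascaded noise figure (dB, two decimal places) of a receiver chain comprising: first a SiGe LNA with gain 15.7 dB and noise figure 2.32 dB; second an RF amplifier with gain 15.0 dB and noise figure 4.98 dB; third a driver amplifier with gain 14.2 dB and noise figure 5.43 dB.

2.47 dB

Convert to linear (a loss of L dB is a gain of −L dB): F_i = 10^(NF_i/10), G_i = 10^(G_i,dB/10)
  Stage 1: F_1 = 10^(2.32/10) = 1.706, G_1 = 10^(15.7/10) = 37.15
  Stage 2: F_2 = 10^(4.98/10) = 3.148, G_2 = 10^(15.0/10) = 31.62
  Stage 3: F_3 = 10^(5.43/10) = 3.491, G_3 = 10^(14.2/10) = 26.30
Friis cascade:
  F = 1.706 + (3.148 − 1)/37.15 + (3.491 − 1)/1175 = 1.766
NF = 10 log₁₀(1.766) = 2.47 dB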